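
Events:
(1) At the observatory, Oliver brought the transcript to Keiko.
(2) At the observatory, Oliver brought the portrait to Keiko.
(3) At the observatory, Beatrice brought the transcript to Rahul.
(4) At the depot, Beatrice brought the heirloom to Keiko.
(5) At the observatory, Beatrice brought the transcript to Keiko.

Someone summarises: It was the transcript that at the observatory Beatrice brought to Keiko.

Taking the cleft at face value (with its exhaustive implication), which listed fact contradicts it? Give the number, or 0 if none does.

Focus of the cleft: "the transcript" (the thing). Presupposed background: Beatrice as agent and Keiko as recipient and at the observatory as setting.
The exhaustive reading says no other thing fits that background.
Every other fact differs from the presupposition on some backgrounded slot, so none challenges the exhaustivity.

0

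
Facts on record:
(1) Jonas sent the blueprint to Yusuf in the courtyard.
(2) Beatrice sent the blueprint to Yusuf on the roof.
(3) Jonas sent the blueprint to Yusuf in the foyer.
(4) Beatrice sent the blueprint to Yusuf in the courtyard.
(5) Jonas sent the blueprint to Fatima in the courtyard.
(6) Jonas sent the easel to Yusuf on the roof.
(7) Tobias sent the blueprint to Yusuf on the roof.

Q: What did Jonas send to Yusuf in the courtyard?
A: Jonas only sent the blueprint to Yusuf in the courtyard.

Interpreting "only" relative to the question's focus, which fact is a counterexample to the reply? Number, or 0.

0

The question "What did ...?" targets the thing, so in the reply the focus falls on "the blueprint".
"Only" then excludes alternative things while the background — same agent, recipient, setting (Jonas / Yusuf / in the courtyard) — is held fixed.
No fact keeps same agent, recipient, setting (Jonas / Yusuf / in the courtyard) while changing the thing; every other fact differs on something backgrounded. The reply stands.
(Fact (3) would refute a reading with focus on the setting — but that is not what the question asks.)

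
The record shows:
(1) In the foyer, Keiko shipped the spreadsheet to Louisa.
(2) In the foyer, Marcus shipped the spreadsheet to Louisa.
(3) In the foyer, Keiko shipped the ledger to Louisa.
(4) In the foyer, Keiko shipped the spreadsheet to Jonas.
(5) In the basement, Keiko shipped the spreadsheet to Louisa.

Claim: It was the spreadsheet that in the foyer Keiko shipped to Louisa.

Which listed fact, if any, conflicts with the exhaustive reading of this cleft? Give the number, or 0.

3

Focus of the cleft: "the spreadsheet" (the thing). Presupposed background: Keiko as agent and Louisa as recipient and in the foyer as setting.
The exhaustive reading says no other thing fits that background.
But fact (3) also has Keiko as agent and Louisa as recipient and in the foyer as setting, with thing = the ledger — so the exhaustive reading fails.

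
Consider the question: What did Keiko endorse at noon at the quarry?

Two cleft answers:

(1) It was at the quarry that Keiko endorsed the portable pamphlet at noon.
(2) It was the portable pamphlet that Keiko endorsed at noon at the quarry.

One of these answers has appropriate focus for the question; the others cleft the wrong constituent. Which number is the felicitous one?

The question word "what" targets the direct object.
Option (1) clefts "at the quarry" — the location, not what was asked.
Option (2) clefts "the portable pamphlet" — that matches what the question asks about.
So the congruent reply is (2).

2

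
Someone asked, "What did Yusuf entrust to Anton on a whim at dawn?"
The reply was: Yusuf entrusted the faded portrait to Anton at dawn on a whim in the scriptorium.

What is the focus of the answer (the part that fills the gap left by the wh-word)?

the faded portrait

The wh-word "what" asks about the direct object.
In the answer, "Yusuf", "to Anton", "on a whim" and "at dawn" are given — repeated from the question.
"in the scriptorium" is also new, but it specifies the location, which is not what the question asks about — so it is not the focus.
The constituent filling the direct object gap is "the faded portrait"; that is the focus.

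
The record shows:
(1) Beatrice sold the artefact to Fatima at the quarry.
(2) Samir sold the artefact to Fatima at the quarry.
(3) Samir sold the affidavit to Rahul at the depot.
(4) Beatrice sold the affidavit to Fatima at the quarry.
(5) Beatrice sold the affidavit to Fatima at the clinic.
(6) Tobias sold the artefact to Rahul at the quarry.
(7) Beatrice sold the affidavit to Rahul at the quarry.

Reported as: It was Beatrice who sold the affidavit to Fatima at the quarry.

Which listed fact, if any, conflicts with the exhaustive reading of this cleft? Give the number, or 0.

0

The cleft puts "Beatrice" in focus and presupposes the open proposition with same thing, recipient, setting (the affidavit / Fatima / at the quarry).
Exhaustivity: Beatrice is the only agent satisfying that background.
No listed fact matches the background with a different agent. Exhaustivity holds.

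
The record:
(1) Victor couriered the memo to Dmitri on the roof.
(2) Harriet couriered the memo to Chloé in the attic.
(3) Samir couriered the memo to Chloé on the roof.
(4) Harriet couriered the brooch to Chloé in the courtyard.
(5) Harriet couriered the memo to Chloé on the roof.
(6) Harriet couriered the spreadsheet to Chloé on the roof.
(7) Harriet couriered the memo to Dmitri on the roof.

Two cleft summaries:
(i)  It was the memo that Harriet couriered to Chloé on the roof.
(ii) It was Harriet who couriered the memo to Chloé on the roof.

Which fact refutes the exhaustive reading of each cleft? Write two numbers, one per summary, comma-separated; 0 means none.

Summary (i) focuses "the memo" (the thing); background same agent, recipient, setting (Harriet / Chloé / on the roof). Fact (6) matches that background with thing = the spreadsheet — refutes (i).
Summary (ii) focuses "Harriet" (the agent); background same thing, recipient, setting (the memo / Chloé / on the roof). Fact (3) matches that background with agent = Samir — refutes (ii).

6, 3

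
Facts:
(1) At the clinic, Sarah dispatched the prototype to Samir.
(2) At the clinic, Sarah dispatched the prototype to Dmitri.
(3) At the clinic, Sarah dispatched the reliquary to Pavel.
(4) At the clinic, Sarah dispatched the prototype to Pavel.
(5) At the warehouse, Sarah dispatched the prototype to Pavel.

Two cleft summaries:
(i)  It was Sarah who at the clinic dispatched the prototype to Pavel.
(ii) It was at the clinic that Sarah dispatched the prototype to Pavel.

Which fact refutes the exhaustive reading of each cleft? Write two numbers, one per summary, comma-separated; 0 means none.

0, 5

(i): focus "Sarah". No fact shares the prototype as thing and Pavel as recipient and at the clinic as setting with a different agent. 0.
(ii): focus "at the clinic". Looking for Sarah as agent and the prototype as thing and Pavel as recipient with some other setting — fact (5) has at the warehouse there. Refuted.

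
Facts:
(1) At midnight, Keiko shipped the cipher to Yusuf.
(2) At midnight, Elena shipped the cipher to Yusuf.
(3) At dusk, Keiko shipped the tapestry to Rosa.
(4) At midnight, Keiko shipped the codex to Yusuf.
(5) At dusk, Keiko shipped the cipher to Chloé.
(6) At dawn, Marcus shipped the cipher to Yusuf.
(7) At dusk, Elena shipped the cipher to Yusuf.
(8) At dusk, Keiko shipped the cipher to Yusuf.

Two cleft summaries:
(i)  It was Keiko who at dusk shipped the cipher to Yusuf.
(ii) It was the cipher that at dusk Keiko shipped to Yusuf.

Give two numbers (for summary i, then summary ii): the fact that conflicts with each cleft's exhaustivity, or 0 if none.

7, 0

(i): focus "Keiko". Looking for the cipher as thing and Yusuf as recipient and at dusk as setting with some other agent — fact (7) has Elena there. Refuted.
(ii): focus "the cipher". No fact shares Keiko as agent and Yusuf as recipient and at dusk as setting with a different thing. 0.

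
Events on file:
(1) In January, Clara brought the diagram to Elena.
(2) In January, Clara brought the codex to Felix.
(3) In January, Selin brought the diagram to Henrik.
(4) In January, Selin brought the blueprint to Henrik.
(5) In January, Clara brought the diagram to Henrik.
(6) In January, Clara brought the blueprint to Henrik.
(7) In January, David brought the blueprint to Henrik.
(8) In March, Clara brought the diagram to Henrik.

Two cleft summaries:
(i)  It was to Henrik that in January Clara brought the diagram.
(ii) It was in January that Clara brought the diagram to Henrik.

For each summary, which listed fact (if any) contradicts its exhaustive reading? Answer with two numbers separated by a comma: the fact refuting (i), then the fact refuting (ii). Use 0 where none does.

1, 8

(i): focus "Henrik". Looking for Clara as agent and the diagram as thing and in January as setting with some other recipient — fact (1) has Elena there. Refuted.
(ii): focus "in January". Looking for Clara as agent and the diagram as thing and Henrik as recipient with some other setting — fact (8) has in March there. Refuted.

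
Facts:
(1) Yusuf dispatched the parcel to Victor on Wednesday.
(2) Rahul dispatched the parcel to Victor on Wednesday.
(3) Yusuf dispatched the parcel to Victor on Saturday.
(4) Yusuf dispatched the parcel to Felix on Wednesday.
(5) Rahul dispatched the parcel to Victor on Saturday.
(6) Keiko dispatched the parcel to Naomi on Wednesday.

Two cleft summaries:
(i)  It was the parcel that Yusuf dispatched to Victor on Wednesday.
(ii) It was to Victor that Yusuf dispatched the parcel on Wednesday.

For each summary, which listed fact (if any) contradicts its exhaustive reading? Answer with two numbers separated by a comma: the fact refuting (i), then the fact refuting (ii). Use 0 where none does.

(i): focus "the parcel". No fact shares same agent, recipient, setting (Yusuf / Victor / on Wednesday) with a different thing. 0.
(ii): focus "Victor". Looking for same agent, thing, setting (Yusuf / the parcel / on Wednesday) with some other recipient — fact (4) has Felix there. Refuted.

0, 4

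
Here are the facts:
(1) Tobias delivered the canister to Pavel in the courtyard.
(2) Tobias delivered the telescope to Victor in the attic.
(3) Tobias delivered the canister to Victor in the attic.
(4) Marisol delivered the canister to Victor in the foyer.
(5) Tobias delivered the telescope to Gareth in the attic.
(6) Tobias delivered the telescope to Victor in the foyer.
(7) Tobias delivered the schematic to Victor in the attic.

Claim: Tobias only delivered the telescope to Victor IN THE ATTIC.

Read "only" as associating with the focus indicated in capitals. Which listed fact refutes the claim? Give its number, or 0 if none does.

6

Focus (in capitals) is "in the attic" — the setting. "Only" excludes alternative settings while holding fixed same agent, thing, recipient (Tobias / the telescope / Victor).
Fact (6) shares the background but differs in setting (in the foyer) — a counterexample.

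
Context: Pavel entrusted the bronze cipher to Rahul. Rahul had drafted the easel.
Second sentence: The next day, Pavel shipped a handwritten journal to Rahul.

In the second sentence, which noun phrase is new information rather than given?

"Pavel" and "Rahul" in the second sentence are given — already mentioned in the context.
"a handwritten journal" has no antecedent in the context; it is discourse-new (the indefinite article also signals a new referent).

a handwritten journal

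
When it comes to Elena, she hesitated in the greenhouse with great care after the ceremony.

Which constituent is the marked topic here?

Elena

The construction explicitly marks "Elena" as what the sentence is about — the topic.
The remainder of the clause is the comment (what is said about the topic).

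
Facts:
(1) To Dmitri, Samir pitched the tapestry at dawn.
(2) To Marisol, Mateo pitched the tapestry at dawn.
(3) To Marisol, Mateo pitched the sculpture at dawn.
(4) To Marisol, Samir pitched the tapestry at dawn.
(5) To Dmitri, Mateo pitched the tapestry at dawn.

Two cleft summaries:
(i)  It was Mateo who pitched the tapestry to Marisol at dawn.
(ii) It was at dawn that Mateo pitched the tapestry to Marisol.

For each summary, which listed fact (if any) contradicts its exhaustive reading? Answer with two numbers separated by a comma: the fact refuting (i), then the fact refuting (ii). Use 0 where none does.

(i): focus "Mateo". Looking for thing = the tapestry, recipient = Marisol, setting = at dawn with some other agent — fact (4) has Samir there. Refuted.
(ii): focus "at dawn". No fact shares agent = Mateo, thing = the tapestry, recipient = Marisol with a different setting. 0.

4, 0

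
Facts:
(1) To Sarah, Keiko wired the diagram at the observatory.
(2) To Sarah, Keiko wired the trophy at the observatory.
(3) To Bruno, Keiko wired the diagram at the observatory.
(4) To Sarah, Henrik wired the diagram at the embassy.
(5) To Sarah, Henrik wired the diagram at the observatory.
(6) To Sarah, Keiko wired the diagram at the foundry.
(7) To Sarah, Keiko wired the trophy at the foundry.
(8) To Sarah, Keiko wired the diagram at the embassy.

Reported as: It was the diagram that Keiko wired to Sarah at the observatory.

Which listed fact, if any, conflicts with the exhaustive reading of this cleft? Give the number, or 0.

Focus of the cleft: "the diagram" (the thing). Presupposed background: Keiko as agent and Sarah as recipient and at the observatory as setting.
Exhaustivity: the diagram is the only thing satisfying that background.
But fact (2) also has Keiko as agent and Sarah as recipient and at the observatory as setting, with thing = the trophy — so the exhaustive reading fails.

2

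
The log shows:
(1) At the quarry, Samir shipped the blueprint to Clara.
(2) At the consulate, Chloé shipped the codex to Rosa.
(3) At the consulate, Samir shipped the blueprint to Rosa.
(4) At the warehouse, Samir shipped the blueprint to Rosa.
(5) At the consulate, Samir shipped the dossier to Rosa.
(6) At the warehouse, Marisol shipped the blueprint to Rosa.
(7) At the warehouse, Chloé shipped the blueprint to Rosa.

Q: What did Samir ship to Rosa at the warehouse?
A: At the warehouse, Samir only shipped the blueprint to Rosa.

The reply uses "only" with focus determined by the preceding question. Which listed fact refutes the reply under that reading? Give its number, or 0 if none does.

The question "What did ...?" targets the thing, so in the reply the focus falls on "the blueprint".
"Only" then excludes alternative things while the background — agent = Samir, recipient = Rosa, setting = at the warehouse — is held fixed.
No listed fact shares that background with another thing. Nothing contradicts the reply.
(Fact (3) would refute a reading with focus on the setting — but that is not what the question asks.)

0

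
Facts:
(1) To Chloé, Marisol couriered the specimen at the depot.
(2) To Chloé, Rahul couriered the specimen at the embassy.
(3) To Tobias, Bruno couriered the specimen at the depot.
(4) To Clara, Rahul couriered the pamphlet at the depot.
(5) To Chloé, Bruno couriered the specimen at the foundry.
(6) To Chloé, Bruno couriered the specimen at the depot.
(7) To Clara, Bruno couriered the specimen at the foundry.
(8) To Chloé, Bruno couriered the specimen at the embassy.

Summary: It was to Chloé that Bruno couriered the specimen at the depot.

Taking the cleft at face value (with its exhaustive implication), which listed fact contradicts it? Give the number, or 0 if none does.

3

The cleft puts "Chloé" in focus and presupposes the open proposition with agent = Bruno, thing = the specimen, setting = at the depot.
The exhaustive reading says no other recipient fits that background.
Fact (3) shares the background but with recipient = Tobias; exhaustivity is violated.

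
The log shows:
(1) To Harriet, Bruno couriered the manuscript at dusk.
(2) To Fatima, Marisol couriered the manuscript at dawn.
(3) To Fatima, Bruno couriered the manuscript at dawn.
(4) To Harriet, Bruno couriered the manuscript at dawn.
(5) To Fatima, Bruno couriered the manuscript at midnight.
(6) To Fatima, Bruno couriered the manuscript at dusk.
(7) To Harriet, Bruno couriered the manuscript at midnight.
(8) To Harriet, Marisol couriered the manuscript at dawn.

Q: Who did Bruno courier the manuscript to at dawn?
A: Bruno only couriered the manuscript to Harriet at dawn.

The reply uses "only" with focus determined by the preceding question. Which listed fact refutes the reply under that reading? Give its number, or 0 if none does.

Answering "Who did ... to ...?" puts focus on the recipient — here, "Harriet".
"Only" then excludes alternative recipients while the background — agent = Bruno, thing = the manuscript, setting = at dawn — is held fixed.
Fact (3) keeps agent = Bruno, thing = the manuscript, setting = at dawn but has recipient = Fatima; that refutes the reply.
(Fact (1) would refute a reading with focus on the setting — but that is not what the question asks.)

3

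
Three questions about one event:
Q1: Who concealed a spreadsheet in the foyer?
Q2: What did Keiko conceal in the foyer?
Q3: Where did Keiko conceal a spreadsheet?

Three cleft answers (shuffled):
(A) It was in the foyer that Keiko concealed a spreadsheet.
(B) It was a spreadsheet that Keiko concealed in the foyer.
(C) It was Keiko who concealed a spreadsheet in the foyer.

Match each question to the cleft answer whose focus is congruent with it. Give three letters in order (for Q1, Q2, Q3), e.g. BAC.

CBA

Q1 asks about the subject (agent); cleft (C) focuses "Keiko", which is the subject (agent) — so Q1 → C.
Q2 asks about the direct object; cleft (B) focuses "a spreadsheet", which is the direct object — so Q2 → B.
Q3 asks about the location; cleft (A) focuses "in the foyer", which is the location — so Q3 → A.
Mapping: Q1→C, Q2→B, Q3→A.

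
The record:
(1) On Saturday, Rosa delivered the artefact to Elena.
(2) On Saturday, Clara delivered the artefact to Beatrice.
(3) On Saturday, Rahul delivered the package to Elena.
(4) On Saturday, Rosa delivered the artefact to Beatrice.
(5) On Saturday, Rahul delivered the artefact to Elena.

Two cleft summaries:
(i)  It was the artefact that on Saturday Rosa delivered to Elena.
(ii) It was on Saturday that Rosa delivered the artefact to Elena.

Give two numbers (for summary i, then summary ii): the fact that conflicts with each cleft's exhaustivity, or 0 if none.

0, 0

(i): focus "the artefact". No fact shares same agent, recipient, setting (Rosa / Elena / on Saturday) with a different thing. 0.
(ii): focus "on Saturday". No fact shares same agent, thing, recipient (Rosa / the artefact / Elena) with a different setting. 0.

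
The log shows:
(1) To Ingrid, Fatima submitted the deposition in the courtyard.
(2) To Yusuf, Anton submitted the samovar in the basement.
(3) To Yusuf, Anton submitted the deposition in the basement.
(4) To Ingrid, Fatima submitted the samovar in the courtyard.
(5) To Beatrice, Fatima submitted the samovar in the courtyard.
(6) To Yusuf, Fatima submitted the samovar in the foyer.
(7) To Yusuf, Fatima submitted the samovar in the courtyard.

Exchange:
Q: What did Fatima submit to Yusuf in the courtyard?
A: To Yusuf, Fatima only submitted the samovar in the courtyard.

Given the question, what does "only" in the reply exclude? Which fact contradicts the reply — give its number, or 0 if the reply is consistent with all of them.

Answering "What did ...?" puts focus on the thing — here, "the samovar".
"Only" then excludes alternative things while the background — agent = Fatima, recipient = Yusuf, setting = in the courtyard — is held fixed.
No listed fact shares that background with another thing. Nothing contradicts the reply.
(Fact (4) would refute a reading with focus on the recipient — but that is not what the question asks.)

0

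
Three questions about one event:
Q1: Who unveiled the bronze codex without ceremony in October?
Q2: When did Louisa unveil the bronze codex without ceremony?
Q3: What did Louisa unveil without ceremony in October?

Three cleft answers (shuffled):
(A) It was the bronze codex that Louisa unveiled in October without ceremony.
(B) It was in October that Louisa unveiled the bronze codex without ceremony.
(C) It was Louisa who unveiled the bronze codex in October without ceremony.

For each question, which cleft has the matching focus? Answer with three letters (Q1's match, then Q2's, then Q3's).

CBA

Q1 asks about the subject (agent); cleft (C) focuses "Louisa", which is the subject (agent) — so Q1 → C.
Q2 asks about the time; cleft (B) focuses "in October", which is the time — so Q2 → B.
Q3 asks about the direct object; cleft (A) focuses "the bronze codex", which is the direct object — so Q3 → A.
Mapping: Q1→C, Q2→B, Q3→A.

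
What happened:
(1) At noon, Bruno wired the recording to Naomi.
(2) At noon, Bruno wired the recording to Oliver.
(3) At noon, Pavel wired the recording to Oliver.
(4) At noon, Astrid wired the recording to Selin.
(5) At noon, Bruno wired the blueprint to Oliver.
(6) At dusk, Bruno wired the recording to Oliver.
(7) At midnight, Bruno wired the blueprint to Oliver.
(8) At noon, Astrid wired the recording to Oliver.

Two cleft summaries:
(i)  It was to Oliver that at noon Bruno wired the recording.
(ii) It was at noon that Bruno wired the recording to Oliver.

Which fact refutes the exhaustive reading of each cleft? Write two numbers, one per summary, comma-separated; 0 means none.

(i): focus "Oliver". Looking for agent = Bruno, thing = the recording, setting = at noon with some other recipient — fact (1) has Naomi there. Refuted.
(ii): focus "at noon". Looking for agent = Bruno, thing = the recording, recipient = Oliver with some other setting — fact (6) has at dusk there. Refuted.

1, 6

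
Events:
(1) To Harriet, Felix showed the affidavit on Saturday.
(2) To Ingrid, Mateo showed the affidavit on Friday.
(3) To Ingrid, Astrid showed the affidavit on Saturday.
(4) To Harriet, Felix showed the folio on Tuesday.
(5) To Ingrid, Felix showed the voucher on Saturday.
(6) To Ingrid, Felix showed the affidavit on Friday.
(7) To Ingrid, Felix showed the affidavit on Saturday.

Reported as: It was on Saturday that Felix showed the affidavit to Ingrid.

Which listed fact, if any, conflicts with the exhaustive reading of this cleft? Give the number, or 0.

Focus of the cleft: "on Saturday" (the setting). Presupposed background: agent = Felix, thing = the affidavit, recipient = Ingrid.
Exhaustivity: on Saturday is the only setting satisfying that background.
Fact (6) shares the background but with setting = on Friday; exhaustivity is violated.

6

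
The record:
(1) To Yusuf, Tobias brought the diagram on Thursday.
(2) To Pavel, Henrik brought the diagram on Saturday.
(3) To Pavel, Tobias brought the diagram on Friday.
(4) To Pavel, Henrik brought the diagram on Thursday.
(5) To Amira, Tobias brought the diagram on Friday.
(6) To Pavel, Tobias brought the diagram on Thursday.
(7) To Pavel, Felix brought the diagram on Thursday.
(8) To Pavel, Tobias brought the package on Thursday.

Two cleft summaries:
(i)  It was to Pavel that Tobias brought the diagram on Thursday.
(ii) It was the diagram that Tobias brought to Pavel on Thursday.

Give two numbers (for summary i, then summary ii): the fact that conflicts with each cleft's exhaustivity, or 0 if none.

1, 8

Summary (i) focuses "Pavel" (the recipient); background Tobias as agent and the diagram as thing and on Thursday as setting. Fact (1) matches that background with recipient = Yusuf — refutes (i).
Summary (ii) focuses "the diagram" (the thing); background Tobias as agent and Pavel as recipient and on Thursday as setting. Fact (8) matches that background with thing = the package — refutes (ii).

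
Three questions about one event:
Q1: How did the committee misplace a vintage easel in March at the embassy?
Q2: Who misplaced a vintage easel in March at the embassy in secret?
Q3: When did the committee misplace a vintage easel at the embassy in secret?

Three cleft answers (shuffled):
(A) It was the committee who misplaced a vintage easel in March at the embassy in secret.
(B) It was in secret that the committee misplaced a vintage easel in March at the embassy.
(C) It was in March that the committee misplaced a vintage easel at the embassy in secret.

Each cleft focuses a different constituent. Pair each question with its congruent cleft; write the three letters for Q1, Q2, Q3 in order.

Q1 asks about the manner; cleft (B) focuses "in secret", which is the manner — so Q1 → B.
Q2 asks about the subject (agent); cleft (A) focuses "the committee", which is the subject (agent) — so Q2 → A.
Q3 asks about the time; cleft (C) focuses "in March", which is the time — so Q3 → C.
Mapping: Q1→B, Q2→A, Q3→C.

BAC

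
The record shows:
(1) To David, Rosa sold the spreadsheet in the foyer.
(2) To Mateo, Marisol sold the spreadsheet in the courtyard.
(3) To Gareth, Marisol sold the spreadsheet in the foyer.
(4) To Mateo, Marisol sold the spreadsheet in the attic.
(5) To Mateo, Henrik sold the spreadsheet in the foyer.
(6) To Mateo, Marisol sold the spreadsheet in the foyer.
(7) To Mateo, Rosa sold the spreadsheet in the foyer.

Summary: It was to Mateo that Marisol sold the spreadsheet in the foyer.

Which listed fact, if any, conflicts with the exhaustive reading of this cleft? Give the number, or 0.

Focus of the cleft: "Mateo" (the recipient). Presupposed background: same agent, thing, setting (Marisol / the spreadsheet / in the foyer).
The exhaustive reading says no other recipient fits that background.
But fact (3) also has same agent, thing, setting (Marisol / the spreadsheet / in the foyer), with recipient = Gareth — so the exhaustive reading fails.

3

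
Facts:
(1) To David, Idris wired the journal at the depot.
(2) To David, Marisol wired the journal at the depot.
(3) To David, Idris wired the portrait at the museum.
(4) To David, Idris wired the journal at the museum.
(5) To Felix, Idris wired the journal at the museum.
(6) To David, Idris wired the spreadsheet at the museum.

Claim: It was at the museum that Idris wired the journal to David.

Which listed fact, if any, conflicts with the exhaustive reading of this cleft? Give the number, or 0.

The cleft puts "at the museum" in focus and presupposes the open proposition with Idris as agent and the journal as thing and David as recipient.
The exhaustive reading says no other setting fits that background.
But fact (1) also has Idris as agent and the journal as thing and David as recipient, with setting = at the depot — so the exhaustive reading fails.

1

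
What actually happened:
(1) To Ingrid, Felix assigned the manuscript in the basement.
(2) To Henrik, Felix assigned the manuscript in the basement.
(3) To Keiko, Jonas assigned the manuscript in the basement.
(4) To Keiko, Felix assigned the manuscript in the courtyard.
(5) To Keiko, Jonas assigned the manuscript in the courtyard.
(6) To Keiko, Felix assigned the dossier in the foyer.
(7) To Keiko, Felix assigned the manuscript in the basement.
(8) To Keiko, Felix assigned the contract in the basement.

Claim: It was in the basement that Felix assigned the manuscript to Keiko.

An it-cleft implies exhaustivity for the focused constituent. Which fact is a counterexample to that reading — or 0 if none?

Focus of the cleft: "in the basement" (the setting). Presupposed background: agent = Felix, thing = the manuscript, recipient = Keiko.
Exhaustivity: in the basement is the only setting satisfying that background.
But fact (4) also has agent = Felix, thing = the manuscript, recipient = Keiko, with setting = in the courtyard — so the exhaustive reading fails.

4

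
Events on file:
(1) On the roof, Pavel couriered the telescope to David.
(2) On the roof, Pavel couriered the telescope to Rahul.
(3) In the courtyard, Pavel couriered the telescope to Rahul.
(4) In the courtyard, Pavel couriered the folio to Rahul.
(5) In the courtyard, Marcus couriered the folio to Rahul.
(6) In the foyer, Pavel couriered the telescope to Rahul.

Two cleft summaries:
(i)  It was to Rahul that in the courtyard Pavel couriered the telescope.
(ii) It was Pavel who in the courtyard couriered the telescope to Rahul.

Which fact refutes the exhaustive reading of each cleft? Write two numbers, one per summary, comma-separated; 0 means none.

Summary (i) focuses "Rahul" (the recipient); background Pavel as agent and the telescope as thing and in the courtyard as setting. No fact matches that background with a different recipient, so 0.
Summary (ii) focuses "Pavel" (the agent); background the telescope as thing and Rahul as recipient and in the courtyard as setting. No fact matches that background with a different agent, so 0.

0, 0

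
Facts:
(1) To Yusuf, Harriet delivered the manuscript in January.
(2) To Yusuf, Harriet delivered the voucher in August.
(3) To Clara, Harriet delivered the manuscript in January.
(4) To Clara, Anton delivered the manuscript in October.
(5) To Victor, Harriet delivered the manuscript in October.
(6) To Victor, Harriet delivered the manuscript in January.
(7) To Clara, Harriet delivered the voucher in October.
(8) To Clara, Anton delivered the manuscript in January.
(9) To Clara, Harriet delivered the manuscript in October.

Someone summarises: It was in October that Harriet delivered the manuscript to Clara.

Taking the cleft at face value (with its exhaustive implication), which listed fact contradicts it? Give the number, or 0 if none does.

Focus of the cleft: "in October" (the setting). Presupposed background: agent = Harriet, thing = the manuscript, recipient = Clara.
The exhaustive reading says no other setting fits that background.
But fact (3) also has agent = Harriet, thing = the manuscript, recipient = Clara, with setting = in January — so the exhaustive reading fails.

3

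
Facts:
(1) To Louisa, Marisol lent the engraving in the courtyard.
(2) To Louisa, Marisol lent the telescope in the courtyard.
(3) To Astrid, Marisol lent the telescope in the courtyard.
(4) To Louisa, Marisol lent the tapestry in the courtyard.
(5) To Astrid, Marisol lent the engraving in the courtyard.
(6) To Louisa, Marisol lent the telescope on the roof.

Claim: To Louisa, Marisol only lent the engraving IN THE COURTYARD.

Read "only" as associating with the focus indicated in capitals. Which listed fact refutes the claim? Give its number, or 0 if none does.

The capitals mark "in the courtyard" as focus. So "only" rules out other settings, with the rest (same agent, thing, recipient (Marisol / the engraving / Louisa)) as background.
Every other fact changes something in the background, not just the setting. Nothing refutes the claim.

0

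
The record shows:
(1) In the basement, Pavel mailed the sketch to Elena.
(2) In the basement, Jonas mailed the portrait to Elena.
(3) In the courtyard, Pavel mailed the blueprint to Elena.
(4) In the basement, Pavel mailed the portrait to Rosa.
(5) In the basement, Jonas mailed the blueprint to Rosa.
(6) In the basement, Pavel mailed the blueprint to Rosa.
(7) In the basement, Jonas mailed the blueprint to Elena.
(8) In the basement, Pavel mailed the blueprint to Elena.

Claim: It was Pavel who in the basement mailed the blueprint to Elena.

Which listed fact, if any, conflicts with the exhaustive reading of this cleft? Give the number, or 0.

Focus of the cleft: "Pavel" (the agent). Presupposed background: thing = the blueprint, recipient = Elena, setting = in the basement.
The exhaustive reading says no other agent fits that background.
Fact (7) shares the background but with agent = Jonas; exhaustivity is violated.

7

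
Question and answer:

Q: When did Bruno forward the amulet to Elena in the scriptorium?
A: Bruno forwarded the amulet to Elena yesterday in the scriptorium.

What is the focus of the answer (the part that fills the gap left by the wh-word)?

yesterday

The wh-word "when" asks about the time.
In the answer, "Bruno", "the amulet", "to Elena" and "in the scriptorium" are given — repeated from the question.
The constituent filling the time gap is "yesterday"; that is the focus and would carry nuclear stress.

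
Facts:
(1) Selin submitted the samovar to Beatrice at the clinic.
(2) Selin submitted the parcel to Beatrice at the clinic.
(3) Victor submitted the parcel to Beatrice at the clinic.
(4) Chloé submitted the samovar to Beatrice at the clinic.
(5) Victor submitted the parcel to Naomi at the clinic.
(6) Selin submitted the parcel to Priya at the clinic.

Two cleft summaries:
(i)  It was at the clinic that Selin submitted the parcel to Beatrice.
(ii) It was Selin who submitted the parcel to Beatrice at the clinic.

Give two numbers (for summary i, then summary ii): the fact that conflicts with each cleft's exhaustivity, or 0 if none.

Summary (i) focuses "at the clinic" (the setting); background agent = Selin, thing = the parcel, recipient = Beatrice. No fact matches that background with a different setting, so 0.
Summary (ii) focuses "Selin" (the agent); background thing = the parcel, recipient = Beatrice, setting = at the clinic. Fact (3) matches that background with agent = Victor — refutes (ii).

0, 3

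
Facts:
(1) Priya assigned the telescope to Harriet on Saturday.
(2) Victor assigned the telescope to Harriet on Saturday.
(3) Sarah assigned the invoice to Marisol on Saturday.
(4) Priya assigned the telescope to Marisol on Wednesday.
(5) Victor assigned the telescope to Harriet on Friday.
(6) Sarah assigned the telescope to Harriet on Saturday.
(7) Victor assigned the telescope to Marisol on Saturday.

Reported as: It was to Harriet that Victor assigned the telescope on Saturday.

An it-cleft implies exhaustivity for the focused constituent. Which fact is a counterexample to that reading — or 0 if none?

The cleft puts "Harriet" in focus and presupposes the open proposition with Victor as agent and the telescope as thing and on Saturday as setting.
The exhaustive reading says no other recipient fits that background.
But fact (7) also has Victor as agent and the telescope as thing and on Saturday as setting, with recipient = Marisol — so the exhaustive reading fails.

7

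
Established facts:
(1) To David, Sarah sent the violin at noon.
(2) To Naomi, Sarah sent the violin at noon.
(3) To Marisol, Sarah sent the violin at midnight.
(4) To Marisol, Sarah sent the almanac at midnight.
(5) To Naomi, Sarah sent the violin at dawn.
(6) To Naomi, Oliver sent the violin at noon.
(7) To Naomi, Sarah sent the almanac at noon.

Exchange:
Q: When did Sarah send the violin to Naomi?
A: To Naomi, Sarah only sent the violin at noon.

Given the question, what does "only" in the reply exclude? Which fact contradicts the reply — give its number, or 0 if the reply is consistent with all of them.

5

The question "When did ...?" targets the setting, so in the reply the focus falls on "at noon".
"Only" then excludes alternative settings while the background — Sarah as agent and the violin as thing and Naomi as recipient — is held fixed.
Fact (5) shares the background with a different setting (at dawn) — counterexample.
(Fact (1) would refute a reading with focus on the recipient — but that is not what the question asks.)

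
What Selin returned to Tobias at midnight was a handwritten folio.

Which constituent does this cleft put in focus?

In a pseudo-cleft "What ... was X", the post-copular constituent X is the focus.
Here the focus is "a handwritten folio". The backgrounded (presupposed) material includes "Selin", "to Tobias" and "at midnight".

a handwritten folio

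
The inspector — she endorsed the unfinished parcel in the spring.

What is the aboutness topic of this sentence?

the inspector

The construction explicitly marks "the inspector" as what the sentence is about — the topic.
The remainder of the clause is the comment (what is said about the topic).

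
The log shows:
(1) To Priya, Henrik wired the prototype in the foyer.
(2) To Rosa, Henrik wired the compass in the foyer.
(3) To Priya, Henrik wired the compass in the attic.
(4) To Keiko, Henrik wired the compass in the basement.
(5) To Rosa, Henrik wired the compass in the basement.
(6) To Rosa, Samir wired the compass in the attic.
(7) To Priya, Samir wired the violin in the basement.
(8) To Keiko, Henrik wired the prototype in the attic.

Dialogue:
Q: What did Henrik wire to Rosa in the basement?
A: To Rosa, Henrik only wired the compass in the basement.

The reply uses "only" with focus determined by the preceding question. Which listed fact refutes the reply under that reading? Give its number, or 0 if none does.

0

The question "What did ...?" targets the thing, so in the reply the focus falls on "the compass".
"Only" then excludes alternative things while the background — same agent, recipient, setting (Henrik / Rosa / in the basement) — is held fixed.
No fact keeps same agent, recipient, setting (Henrik / Rosa / in the basement) while changing the thing; every other fact differs on something backgrounded. The reply stands.
(Fact (4) would refute a reading with focus on the recipient — but that is not what the question asks.)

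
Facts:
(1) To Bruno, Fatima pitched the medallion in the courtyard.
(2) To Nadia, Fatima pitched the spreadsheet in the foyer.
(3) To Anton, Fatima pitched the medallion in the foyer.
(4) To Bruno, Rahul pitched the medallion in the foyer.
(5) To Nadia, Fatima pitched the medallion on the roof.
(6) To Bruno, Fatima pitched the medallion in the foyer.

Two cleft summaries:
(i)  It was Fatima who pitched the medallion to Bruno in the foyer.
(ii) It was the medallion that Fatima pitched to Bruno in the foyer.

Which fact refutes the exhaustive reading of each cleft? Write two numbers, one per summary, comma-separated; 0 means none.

Summary (i) focuses "Fatima" (the agent); background same thing, recipient, setting (the medallion / Bruno / in the foyer). Fact (4) matches that background with agent = Rahul — refutes (i).
Summary (ii) focuses "the medallion" (the thing); background same agent, recipient, setting (Fatima / Bruno / in the foyer). No fact matches that background with a different thing, so 0.

4, 0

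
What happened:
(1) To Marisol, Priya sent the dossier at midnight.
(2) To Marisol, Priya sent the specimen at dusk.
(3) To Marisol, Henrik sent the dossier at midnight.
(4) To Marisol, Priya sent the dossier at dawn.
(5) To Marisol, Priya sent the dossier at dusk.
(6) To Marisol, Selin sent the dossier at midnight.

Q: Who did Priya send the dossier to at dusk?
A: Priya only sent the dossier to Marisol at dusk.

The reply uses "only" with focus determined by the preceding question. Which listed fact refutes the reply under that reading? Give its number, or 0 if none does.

The question "Who did ... to ...?" targets the recipient, so in the reply the focus falls on "Marisol".
"Only" then excludes alternative recipients while the background — agent = Priya, thing = the dossier, setting = at dusk — is held fixed.
No listed fact shares that background with another recipient. Nothing contradicts the reply.
(Fact (1) would refute a reading with focus on the setting — but that is not what the question asks.)

0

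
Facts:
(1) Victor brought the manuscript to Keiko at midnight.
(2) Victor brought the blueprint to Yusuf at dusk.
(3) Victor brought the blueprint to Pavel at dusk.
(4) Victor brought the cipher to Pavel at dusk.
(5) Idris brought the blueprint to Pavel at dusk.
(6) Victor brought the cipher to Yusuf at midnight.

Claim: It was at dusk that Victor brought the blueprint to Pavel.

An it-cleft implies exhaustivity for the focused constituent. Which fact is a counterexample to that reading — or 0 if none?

Focus of the cleft: "at dusk" (the setting). Presupposed background: agent = Victor, thing = the blueprint, recipient = Pavel.
The exhaustive reading says no other setting fits that background.
Every other fact differs from the presupposition on some backgrounded slot, so none challenges the exhaustivity.

0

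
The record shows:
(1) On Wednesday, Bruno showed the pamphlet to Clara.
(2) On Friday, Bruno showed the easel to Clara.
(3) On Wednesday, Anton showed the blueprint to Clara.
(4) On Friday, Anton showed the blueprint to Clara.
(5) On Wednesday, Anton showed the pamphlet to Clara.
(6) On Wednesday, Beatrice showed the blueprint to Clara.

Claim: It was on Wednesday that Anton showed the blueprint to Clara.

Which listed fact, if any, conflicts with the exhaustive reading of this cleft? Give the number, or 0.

Focus of the cleft: "on Wednesday" (the setting). Presupposed background: Anton as agent and the blueprint as thing and Clara as recipient.
Exhaustivity: on Wednesday is the only setting satisfying that background.
Fact (4) shares the background but with setting = on Friday; exhaustivity is violated.

4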